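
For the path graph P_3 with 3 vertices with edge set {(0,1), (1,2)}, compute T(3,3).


A path on 3 vertices is a tree with 2 edges.
T(x,y) = x^(2) for any tree.
T(3,3) = 3^2 = 9.

9


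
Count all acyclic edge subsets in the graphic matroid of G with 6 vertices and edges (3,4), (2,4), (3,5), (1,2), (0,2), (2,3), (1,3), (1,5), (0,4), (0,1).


An independent set in a graphic matroid is an acyclic edge subset.
G has 6 vertices and 10 edges.
Enumerate all 2^10 = 1024 subsets, checking for acyclicity.
Total independent sets = 454.

454


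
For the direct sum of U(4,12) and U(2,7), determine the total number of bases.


Bases of a direct sum M1 + M2: |B| = |B(M1)| * |B(M2)|.
|B(U(4,12))| = C(12,4) = 495.
|B(U(2,7))| = C(7,2) = 21.
Total bases = 495 * 21 = 10395.

10395


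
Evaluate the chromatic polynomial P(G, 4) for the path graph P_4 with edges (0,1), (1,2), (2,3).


P(P_4, k) = k * (k-1)^(3).
P(4) = 4 * 3^3 = 4 * 27 = 108.

108


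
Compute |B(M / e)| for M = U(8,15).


Contracting e from U(8,15) gives U(7,14).
Bases of U(7,14) = C(14,7) = 14! / (7! * 7!) = 3432.

3432


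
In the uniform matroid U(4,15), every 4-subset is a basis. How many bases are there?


Bases of U(4,15) are all 4-element subsets of the 15-element ground set.
Number of bases = C(15,4).
C(15,4) = 15! / (4! * 11!) = 1365.

1365


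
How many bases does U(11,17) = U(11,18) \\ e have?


Deleting e from U(11,18) gives U(11,17) since n > r.
Bases of U(11,17) = C(17,11) = 17! / (11! * 6!) = 12376.

12376


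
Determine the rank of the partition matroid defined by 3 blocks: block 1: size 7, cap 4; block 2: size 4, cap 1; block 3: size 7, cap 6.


Rank of a partition matroid = sum of min(|Si|, ci) for each block.
= min(7,4) + min(4,1) + min(7,6)
= 4 + 1 + 6
= 11.

11


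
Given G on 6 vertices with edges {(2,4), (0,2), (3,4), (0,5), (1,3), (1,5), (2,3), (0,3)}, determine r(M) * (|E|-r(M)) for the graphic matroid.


r(M) = |V| - c = 6 - 1 = 5.
nullity = |E| - r(M) = 8 - 5 = 3.
Product = 5 * 3 = 15.

15


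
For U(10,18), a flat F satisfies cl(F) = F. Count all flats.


Flats of U(10,18): every subset of size < 10 is a flat, plus E itself.
Count = C(18,0) + C(18,1) + C(18,2) + C(18,3) + C(18,4) + C(18,5) + C(18,6) + C(18,7) + C(18,8) + C(18,9) + 1
     = 1 + 18 + 153 + 816 + 3060 + 8568 + 18564 + 31824 + 43758 + 48620 + 1
     = 155383.

155383


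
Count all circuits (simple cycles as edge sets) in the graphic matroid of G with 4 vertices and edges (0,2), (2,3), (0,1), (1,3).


A circuit in a graphic matroid = edge set of a simple cycle.
G has 4 vertices and 4 edges.
Enumerating all minimal edge subsets forming cycles...
Total circuits found: 1.

1


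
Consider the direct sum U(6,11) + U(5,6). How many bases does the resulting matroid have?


Bases of a direct sum M1 + M2: |B| = |B(M1)| * |B(M2)|.
|B(U(6,11))| = C(11,6) = 462.
|B(U(5,6))| = C(6,5) = 6.
Total bases = 462 * 6 = 2772.

2772


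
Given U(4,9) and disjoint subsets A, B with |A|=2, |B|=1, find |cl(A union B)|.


|A union B| = 2 + 1 = 3 (disjoint).
In U(4,9), cl(S) = S if |S| < 4, else cl(S) = E.
Since 3 < 4, cl(A union B) = A union B.
|cl(A union B)| = 3.

3


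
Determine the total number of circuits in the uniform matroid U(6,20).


In U(6,20), circuits are the (7)-element subsets.
Any set of 7 elements is dependent, and removing any one element gives
an independent set of size 6, so it is a minimal dependent set.
Number of circuits = (20 choose 7) = 77520.

77520


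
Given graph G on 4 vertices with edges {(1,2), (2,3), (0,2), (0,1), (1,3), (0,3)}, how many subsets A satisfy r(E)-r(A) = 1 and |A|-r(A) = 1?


R(x,y) = sum over A in 2^E of x^(r(E)-r(A)) * y^(|A|-r(A)).
G has 4 vertices, 6 edges. r(E) = 3.
Enumerate all 2^6 = 64 subsets.
Count subsets with r(E)-r(A)=1 and |A|-r(A)=1: 4.

4


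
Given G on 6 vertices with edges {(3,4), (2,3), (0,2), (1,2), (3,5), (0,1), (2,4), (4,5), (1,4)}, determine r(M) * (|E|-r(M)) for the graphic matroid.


r(M) = |V| - c = 6 - 1 = 5.
nullity = |E| - r(M) = 9 - 5 = 4.
Product = 5 * 4 = 20.

20


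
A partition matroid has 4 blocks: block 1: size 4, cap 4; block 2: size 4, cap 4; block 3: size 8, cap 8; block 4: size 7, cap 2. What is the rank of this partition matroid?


Rank of a partition matroid = sum of min(|Si|, ci) for each block.
= min(4,4) + min(4,4) + min(8,8) + min(7,2)
= 4 + 4 + 8 + 2
= 18.

18


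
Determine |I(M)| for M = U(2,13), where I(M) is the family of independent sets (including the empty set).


Independent sets of U(2,13) are all subsets of size <= 2.
Count = C(13,0) + C(13,1) + C(13,2)
     = 1 + 13 + 78
     = 92.

92


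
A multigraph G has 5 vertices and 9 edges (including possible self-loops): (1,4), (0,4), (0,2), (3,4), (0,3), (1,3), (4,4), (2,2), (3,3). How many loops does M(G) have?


In a graphic matroid, a loop is a self-loop edge (u,u) with rank 0.
Examining all 9 edges for self-loops...
Self-loops found: (4,4), (2,2), (3,3)
Number of loops = 3.

3


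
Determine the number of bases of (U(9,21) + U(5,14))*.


(M1+M2)* = M1* + M2*.
M1* = U(12,21), bases: C(21,12) = 293930.
M2* = U(9,14), bases: C(14,9) = 2002.
|B(M*)| = 293930 * 2002 = 588447860.

588447860


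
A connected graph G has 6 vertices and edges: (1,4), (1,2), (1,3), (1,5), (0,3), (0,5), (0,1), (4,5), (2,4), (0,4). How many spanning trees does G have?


By Kirchhoff's matrix tree theorem, the number of spanning trees equals
the determinant of any cofactor of the Laplacian matrix L.
G has 6 vertices and 10 edges.
Computing the (5 x 5) cofactor determinant gives 99.

99


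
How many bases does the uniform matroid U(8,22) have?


Bases of U(8,22) are all 8-element subsets of the 22-element ground set.
Number of bases = C(22,8).
C(22,8) = 319770.

319770


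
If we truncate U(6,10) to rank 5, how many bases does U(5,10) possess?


Truncating U(6,10) to rank 5 gives U(5,10).
Bases of U(5,10) are all 5-element subsets of 10 elements.
Number of bases = C(10,5) = 10! / (5! * 5!) = 252.

252


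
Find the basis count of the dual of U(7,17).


The dual of U(r,n) is U(n-r, n) = U(10,17).
Bases of U(10,17) are all (10)-element subsets.
|B(M*)| = (17 choose 10) = 19448.

19448


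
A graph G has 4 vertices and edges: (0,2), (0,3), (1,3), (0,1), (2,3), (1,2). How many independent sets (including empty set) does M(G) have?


An independent set in a graphic matroid is an acyclic edge subset.
G has 4 vertices and 6 edges.
Enumerate all 2^6 = 64 subsets, checking for acyclicity.
Total independent sets = 38.

38


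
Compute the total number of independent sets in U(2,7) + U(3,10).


For a direct sum, |I(M1+M2)| = |I(M1)| * |I(M2)|.
|I(U(2,7))| = sum C(7,k) for k=0..2 = 29.
|I(U(3,10))| = sum C(10,k) for k=0..3 = 176.
Total = 29 * 176 = 5104.

5104


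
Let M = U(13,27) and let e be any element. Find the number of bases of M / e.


Contracting e from U(13,27) gives U(12,26).
Bases of U(12,26) = C(26,12) = 9657700.

9657700


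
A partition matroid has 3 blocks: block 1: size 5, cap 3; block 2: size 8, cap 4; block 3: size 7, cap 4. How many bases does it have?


A basis picks exactly ci elements from block i.
Number of bases = product of C(|Si|, ci).
= C(5,3) * C(8,4) * C(7,4)
= 10 * 70 * 35
= 24500.

24500


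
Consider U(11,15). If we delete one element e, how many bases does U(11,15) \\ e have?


Deleting e from U(11,15) gives U(11,14) since n > r.
Bases of U(11,14) = C(14,11) = 364.

364


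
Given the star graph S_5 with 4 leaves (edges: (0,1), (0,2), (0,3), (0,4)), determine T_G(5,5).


A star on 5 vertices is a tree with 4 edges.
T(x,y) = x^(4) for any tree.
T(5,5) = 5^4 = 625.

625


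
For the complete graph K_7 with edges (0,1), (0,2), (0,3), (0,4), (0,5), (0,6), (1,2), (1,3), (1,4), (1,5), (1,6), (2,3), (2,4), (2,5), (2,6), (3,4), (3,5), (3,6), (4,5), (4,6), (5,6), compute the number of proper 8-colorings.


P(K_7, k) = k(k-1)(k-2)...(k-6).
P(8) = (8) * (7) * (6) * (5) * (4) * (3) * (2) = 40320.

40320


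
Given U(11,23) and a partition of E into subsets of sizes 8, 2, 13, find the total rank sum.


r(Ai) = min(|Ai|, 11) for each part.
Sum = min(8,11) + min(2,11) + min(13,11)
    = 8 + 2 + 11
    = 21.

21


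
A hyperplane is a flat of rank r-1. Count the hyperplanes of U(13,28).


Hyperplanes of U(13,28) are flats of rank 12.
In a uniform matroid, these are exactly the (12)-element subsets.
Count = C(28,12) = 30421755.

30421755


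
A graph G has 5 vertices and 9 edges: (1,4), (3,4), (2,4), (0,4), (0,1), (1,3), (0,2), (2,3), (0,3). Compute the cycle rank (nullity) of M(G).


Cycle rank (nullity) = |E| - r(M) = |E| - (|V| - c).
|E| = 9, |V| = 5, c = 1.
Nullity = 9 - (5 - 1) = 9 - 4 = 5.

5


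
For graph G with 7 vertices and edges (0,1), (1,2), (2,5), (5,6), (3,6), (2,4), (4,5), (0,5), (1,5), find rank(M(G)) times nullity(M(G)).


r(M) = |V| - c = 7 - 1 = 6.
nullity = |E| - r(M) = 9 - 6 = 3.
Product = 6 * 3 = 18.

18


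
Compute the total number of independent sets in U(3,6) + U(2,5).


For a direct sum, |I(M1+M2)| = |I(M1)| * |I(M2)|.
|I(U(3,6))| = sum C(6,k) for k=0..3 = 42.
|I(U(2,5))| = sum C(5,k) for k=0..2 = 16.
Total = 42 * 16 = 672.

672


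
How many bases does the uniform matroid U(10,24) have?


Bases of U(10,24) are all 10-element subsets of the 24-element ground set.
Number of bases = C(24,10).
(24 choose 10) = 1961256.

1961256


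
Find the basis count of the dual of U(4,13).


The dual of U(r,n) is U(n-r, n) = U(9,13).
Bases of U(9,13) are all (9)-element subsets.
|B(M*)| = C(13,9) = 13! / (9! * 4!) = 715.

715


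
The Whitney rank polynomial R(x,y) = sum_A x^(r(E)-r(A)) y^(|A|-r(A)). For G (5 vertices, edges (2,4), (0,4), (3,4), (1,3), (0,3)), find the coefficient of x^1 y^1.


R(x,y) = sum over A in 2^E of x^(r(E)-r(A)) * y^(|A|-r(A)).
G has 5 vertices, 5 edges. r(E) = 4.
Enumerate all 2^5 = 32 subsets.
Count subsets with r(E)-r(A)=1 and |A|-r(A)=1: 2.

2


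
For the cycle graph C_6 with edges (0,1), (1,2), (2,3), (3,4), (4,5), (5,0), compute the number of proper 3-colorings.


P(C_6, k) = (k-1)^6 + (-1)^6*(k-1).
P(3) = (2)^6 + 2
= 64 + 2 = 66.

66


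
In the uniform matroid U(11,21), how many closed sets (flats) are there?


Flats of U(11,21): every subset of size < 11 is a flat, plus E itself.
Count = (21 choose 0) + (21 choose 1) + (21 choose 2) + (21 choose 3) + (21 choose 4) + (21 choose 5) + (21 choose 6) + (21 choose 7) + (21 choose 8) + (21 choose 9) + (21 choose 10) + 1
     = 1 + 21 + 210 + 1330 + 5985 + 20349 + 54264 + 116280 + 203490 + 293930 + 352716 + 1
     = 1048577.

1048577


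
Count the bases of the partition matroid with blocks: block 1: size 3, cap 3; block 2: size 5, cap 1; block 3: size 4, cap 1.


A basis picks exactly ci elements from block i.
Number of bases = product of C(|Si|, ci).
= C(3,3) * C(5,1) * C(4,1)
= 1 * 5 * 4
= 20.

20


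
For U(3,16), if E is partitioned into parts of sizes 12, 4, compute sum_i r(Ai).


r(Ai) = min(|Ai|, 3) for each part.
Sum = min(12,3) + min(4,3)
    = 3 + 3
    = 6.

6


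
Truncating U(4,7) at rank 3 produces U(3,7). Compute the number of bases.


Truncating U(4,7) to rank 3 gives U(3,7).
Bases of U(3,7) are all 3-element subsets of 7 elements.
Number of bases = C(7,3) = 7! / (3! * 4!) = 35.

35


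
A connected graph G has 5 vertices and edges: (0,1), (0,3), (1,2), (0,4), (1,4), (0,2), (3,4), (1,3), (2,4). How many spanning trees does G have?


By Kirchhoff's matrix tree theorem, the number of spanning trees equals
the determinant of any cofactor of the Laplacian matrix L.
G has 5 vertices and 9 edges.
Computing the (4 x 4) cofactor determinant gives 75.

75


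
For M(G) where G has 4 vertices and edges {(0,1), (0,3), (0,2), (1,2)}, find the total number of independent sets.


An independent set in a graphic matroid is an acyclic edge subset.
G has 4 vertices and 4 edges.
Enumerate all 2^4 = 16 subsets, checking for acyclicity.
Total independent sets = 14.

14


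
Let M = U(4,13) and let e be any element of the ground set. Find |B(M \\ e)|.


Deleting e from U(4,13) gives U(4,12) since n > r.
Bases of U(4,12) = C(12,4) = (12 * 11 * 10 * 9) / (1 * 2 * 3 * 4) = 495.

495


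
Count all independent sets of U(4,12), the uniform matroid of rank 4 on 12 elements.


Independent sets of U(4,12) are all subsets of size <= 4.
Count = C(12,0) + C(12,1) + C(12,2) + C(12,3) + C(12,4)
     = 1 + 12 + 66 + 220 + 495
     = 794.

794


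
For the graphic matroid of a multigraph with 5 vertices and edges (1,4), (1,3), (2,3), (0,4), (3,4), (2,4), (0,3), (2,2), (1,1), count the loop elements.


In a graphic matroid, a loop is a self-loop edge (u,u) with rank 0.
Examining all 9 edges for self-loops...
Self-loops found: (2,2), (1,1)
Number of loops = 2.

2


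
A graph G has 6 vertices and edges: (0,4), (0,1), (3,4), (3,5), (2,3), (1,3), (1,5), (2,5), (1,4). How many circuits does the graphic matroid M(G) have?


A circuit in a graphic matroid = edge set of a simple cycle.
G has 6 vertices and 9 edges.
Enumerating all minimal edge subsets forming cycles...
Total circuits found: 10.

10


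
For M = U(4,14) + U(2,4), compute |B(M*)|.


(M1+M2)* = M1* + M2*.
M1* = U(10,14), bases: C(14,10) = 1001.
M2* = U(2,4), bases: C(4,2) = 6.
|B(M*)| = 1001 * 6 = 6006.

6006


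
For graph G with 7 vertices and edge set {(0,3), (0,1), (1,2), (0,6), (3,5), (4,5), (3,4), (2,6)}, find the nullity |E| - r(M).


Cycle rank (nullity) = |E| - r(M) = |E| - (|V| - c).
|E| = 8, |V| = 7, c = 1.
Nullity = 8 - (7 - 1) = 8 - 6 = 2.

2


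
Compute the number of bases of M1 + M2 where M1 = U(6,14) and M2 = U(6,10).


Bases of a direct sum M1 + M2: |B| = |B(M1)| * |B(M2)|.
|B(U(6,14))| = C(14,6) = 3003.
|B(U(6,10))| = C(10,6) = 210.
Total bases = 3003 * 210 = 630630.

630630


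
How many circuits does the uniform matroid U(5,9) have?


In U(5,9), circuits are the (6)-element subsets.
Any set of 6 elements is dependent, and removing any one element gives
an independent set of size 5, so it is a minimal dependent set.
Number of circuits = (9 choose 6) = 84.

84


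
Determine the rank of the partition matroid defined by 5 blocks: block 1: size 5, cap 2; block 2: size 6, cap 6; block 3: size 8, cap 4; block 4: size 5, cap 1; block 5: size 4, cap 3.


Rank of a partition matroid = sum of min(|Si|, ci) for each block.
= min(5,2) + min(6,6) + min(8,4) + min(5,1) + min(4,3)
= 2 + 6 + 4 + 1 + 3
= 16.

16


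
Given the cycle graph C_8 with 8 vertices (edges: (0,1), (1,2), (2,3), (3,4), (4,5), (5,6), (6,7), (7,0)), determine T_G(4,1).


T(C_8; x,y) = x + x^2 + ... + x^(7) + y.
T(4,1) = 4^1 + 4^2 + 4^3 + 4^4 + 4^5 + 4^6 + 4^7 + 1
= 4 + 16 + 64 + 256 + 1024 + 4096 + 16384 + 1
= 21845.

21845


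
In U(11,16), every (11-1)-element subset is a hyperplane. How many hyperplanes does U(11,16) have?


Hyperplanes of U(11,16) are flats of rank 10.
In a uniform matroid, these are exactly the (10)-element subsets.
Count = C(16,10) = 8008.

8008


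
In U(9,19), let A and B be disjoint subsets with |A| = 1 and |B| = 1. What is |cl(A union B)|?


|A union B| = 1 + 1 = 2 (disjoint).
In U(9,19), cl(S) = S if |S| < 9, else cl(S) = E.
Since 2 < 9, cl(A union B) = A union B.
|cl(A union B)| = 2.

2


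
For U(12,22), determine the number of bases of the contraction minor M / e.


Contracting e from U(12,22) gives U(11,21).
Bases of U(11,21) = (21 choose 11) = 352716.

352716


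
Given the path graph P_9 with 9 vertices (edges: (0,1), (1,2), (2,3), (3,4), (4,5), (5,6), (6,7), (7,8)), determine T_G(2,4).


A path on 9 vertices is a tree with 8 edges.
T(x,y) = x^(8) for any tree.
T(2,4) = 2^8 = 256.

256


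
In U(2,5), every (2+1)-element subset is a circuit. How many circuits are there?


In U(2,5), circuits are the (3)-element subsets.
Any set of 3 elements is dependent, and removing any one element gives
an independent set of size 2, so it is a minimal dependent set.
Number of circuits = C(5,3) = (5 * 4 * 3) / (1 * 2 * 3) = 10.

10


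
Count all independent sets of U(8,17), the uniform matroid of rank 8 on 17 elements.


Independent sets of U(8,17) are all subsets of size <= 8.
Count = C(17,0) + C(17,1) + C(17,2) + C(17,3) + C(17,4) + C(17,5) + C(17,6) + C(17,7) + C(17,8)
     = 1 + 17 + 136 + 680 + 2380 + 6188 + 12376 + 19448 + 24310
     = 65536.

65536


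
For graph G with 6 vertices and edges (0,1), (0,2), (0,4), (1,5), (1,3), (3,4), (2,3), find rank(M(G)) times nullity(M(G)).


r(M) = |V| - c = 6 - 1 = 5.
nullity = |E| - r(M) = 7 - 5 = 2.
Product = 5 * 2 = 10.

10


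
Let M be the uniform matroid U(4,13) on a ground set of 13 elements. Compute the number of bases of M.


Bases of U(4,13) are all 4-element subsets of the 13-element ground set.
Number of bases = C(13,4).
(13 choose 4) = 715.

715


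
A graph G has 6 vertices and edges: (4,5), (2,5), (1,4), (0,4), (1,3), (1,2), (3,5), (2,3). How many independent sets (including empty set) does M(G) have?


An independent set in a graphic matroid is an acyclic edge subset.
G has 6 vertices and 8 edges.
Enumerate all 2^8 = 256 subsets, checking for acyclicity.
Total independent sets = 172.

172


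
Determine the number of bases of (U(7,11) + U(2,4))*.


(M1+M2)* = M1* + M2*.
M1* = U(4,11), bases: C(11,4) = 330.
M2* = U(2,4), bases: C(4,2) = 6.
|B(M*)| = 330 * 6 = 1980.

1980


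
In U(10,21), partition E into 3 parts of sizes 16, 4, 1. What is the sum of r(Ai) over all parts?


r(Ai) = min(|Ai|, 10) for each part.
Sum = min(16,10) + min(4,10) + min(1,10)
    = 10 + 4 + 1
    = 15.

15


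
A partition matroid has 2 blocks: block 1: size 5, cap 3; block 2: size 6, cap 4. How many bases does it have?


A basis picks exactly ci elements from block i.
Number of bases = product of C(|Si|, ci).
= C(5,3) * C(6,4)
= 10 * 15
= 150.

150


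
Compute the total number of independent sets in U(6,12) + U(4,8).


For a direct sum, |I(M1+M2)| = |I(M1)| * |I(M2)|.
|I(U(6,12))| = sum C(12,k) for k=0..6 = 2510.
|I(U(4,8))| = sum C(8,k) for k=0..4 = 163.
Total = 2510 * 163 = 409130.

409130


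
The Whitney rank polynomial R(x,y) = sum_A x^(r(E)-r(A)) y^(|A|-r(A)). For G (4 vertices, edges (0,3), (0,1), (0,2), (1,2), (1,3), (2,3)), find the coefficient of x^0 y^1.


R(x,y) = sum over A in 2^E of x^(r(E)-r(A)) * y^(|A|-r(A)).
G has 4 vertices, 6 edges. r(E) = 3.
Enumerate all 2^6 = 64 subsets.
Count subsets with r(E)-r(A)=0 and |A|-r(A)=1: 15.

15


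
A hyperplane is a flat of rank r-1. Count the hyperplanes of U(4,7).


Hyperplanes of U(4,7) are flats of rank 3.
In a uniform matroid, these are exactly the (3)-element subsets.
Count = (7 choose 3) = 35.

35


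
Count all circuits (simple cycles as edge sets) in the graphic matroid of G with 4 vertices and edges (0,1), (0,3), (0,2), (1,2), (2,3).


A circuit in a graphic matroid = edge set of a simple cycle.
G has 4 vertices and 5 edges.
Enumerating all minimal edge subsets forming cycles...
Total circuits found: 3.

3


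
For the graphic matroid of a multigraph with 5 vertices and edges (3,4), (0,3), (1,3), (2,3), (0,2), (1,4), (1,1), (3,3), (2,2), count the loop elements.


In a graphic matroid, a loop is a self-loop edge (u,u) with rank 0.
Examining all 9 edges for self-loops...
Self-loops found: (1,1), (3,3), (2,2)
Number of loops = 3.

3


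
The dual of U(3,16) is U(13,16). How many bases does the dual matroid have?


The dual of U(r,n) is U(n-r, n) = U(13,16).
Bases of U(13,16) are all (13)-element subsets.
|B(M*)| = (16 choose 13) = 560.

560


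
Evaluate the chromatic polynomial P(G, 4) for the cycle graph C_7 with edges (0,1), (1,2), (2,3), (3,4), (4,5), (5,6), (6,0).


P(C_7, k) = (k-1)^7 + (-1)^7*(k-1).
P(4) = (3)^7 - 3
= 2187 - 3 = 2184.

2184


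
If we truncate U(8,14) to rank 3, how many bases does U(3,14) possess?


Truncating U(8,14) to rank 3 gives U(3,14).
Bases of U(3,14) are all 3-element subsets of 14 elements.
Number of bases = (14 choose 3) = 364.

364


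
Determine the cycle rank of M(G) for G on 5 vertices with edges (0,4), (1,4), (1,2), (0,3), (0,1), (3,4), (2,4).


Cycle rank (nullity) = |E| - r(M) = |E| - (|V| - c).
|E| = 7, |V| = 5, c = 1.
Nullity = 7 - (5 - 1) = 7 - 4 = 3.

3


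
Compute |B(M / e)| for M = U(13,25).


Contracting e from U(13,25) gives U(12,24).
Bases of U(12,24) = C(24,12) = 24! / (12! * 12!) = 2704156.

2704156


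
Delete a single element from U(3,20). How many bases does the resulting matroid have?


Deleting e from U(3,20) gives U(3,19) since n > r.
Bases of U(3,19) = C(19,3) = (19 * 18 * 17) / (1 * 2 * 3) = 969.

969


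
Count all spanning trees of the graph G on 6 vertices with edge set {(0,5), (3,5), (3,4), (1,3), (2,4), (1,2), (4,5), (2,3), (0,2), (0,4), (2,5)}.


By Kirchhoff's matrix tree theorem, the number of spanning trees equals
the determinant of any cofactor of the Laplacian matrix L.
G has 6 vertices and 11 edges.
Computing the (5 x 5) cofactor determinant gives 185.

185


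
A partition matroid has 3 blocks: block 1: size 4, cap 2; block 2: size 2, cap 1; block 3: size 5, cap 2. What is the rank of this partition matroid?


Rank of a partition matroid = sum of min(|Si|, ci) for each block.
= min(4,2) + min(2,1) + min(5,2)
= 2 + 1 + 2
= 5.

5


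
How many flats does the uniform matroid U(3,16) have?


Flats of U(3,16): every subset of size < 3 is a flat, plus E itself.
Count = C(16,0) + C(16,1) + C(16,2) + 1
     = 1 + 16 + 120 + 1
     = 138.

138


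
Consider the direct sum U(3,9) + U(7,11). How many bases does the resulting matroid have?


Bases of a direct sum M1 + M2: |B| = |B(M1)| * |B(M2)|.
|B(U(3,9))| = C(9,3) = 84.
|B(U(7,11))| = C(11,7) = 330.
Total bases = 84 * 330 = 27720.

27720


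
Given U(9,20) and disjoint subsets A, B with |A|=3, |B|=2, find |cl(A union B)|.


|A union B| = 3 + 2 = 5 (disjoint).
In U(9,20), cl(S) = S if |S| < 9, else cl(S) = E.
Since 5 < 9, cl(A union B) = A union B.
|cl(A union B)| = 5.

5


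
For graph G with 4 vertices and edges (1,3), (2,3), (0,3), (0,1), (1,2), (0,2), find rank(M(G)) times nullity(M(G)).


r(M) = |V| - c = 4 - 1 = 3.
nullity = |E| - r(M) = 6 - 3 = 3.
Product = 3 * 3 = 9.

9


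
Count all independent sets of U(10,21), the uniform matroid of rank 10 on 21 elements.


Independent sets of U(10,21) are all subsets of size <= 10.
Count = C(21,0) + C(21,1) + C(21,2) + C(21,3) + C(21,4) + C(21,5) + C(21,6) + C(21,7) + C(21,8) + C(21,9) + C(21,10)
     = 1 + 21 + 210 + 1330 + 5985 + 20349 + 54264 + 116280 + 203490 + 293930 + 352716
     = 1048576.

1048576


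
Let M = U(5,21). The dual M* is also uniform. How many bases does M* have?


The dual of U(r,n) is U(n-r, n) = U(16,21).
Bases of U(16,21) are all (16)-element subsets.
|B(M*)| = C(21,16) = 21! / (16! * 5!) = 20349.

20349


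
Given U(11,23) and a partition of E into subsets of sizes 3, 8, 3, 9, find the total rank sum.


r(Ai) = min(|Ai|, 11) for each part.
Sum = min(3,11) + min(8,11) + min(3,11) + min(9,11)
    = 3 + 8 + 3 + 9
    = 23.

23


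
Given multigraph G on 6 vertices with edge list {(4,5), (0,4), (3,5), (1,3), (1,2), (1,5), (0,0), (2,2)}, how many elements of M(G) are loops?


In a graphic matroid, a loop is a self-loop edge (u,u) with rank 0.
Examining all 8 edges for self-loops...
Self-loops found: (0,0), (2,2)
Number of loops = 2.

2


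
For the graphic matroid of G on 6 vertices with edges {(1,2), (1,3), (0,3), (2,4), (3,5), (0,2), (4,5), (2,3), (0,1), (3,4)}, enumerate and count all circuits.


A circuit in a graphic matroid = edge set of a simple cycle.
G has 6 vertices and 10 edges.
Enumerating all minimal edge subsets forming cycles...
Total circuits found: 18.

18


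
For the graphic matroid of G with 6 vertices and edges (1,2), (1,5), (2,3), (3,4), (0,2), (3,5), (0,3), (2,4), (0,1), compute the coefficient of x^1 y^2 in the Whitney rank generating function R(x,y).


R(x,y) = sum over A in 2^E of x^(r(E)-r(A)) * y^(|A|-r(A)).
G has 6 vertices, 9 edges. r(E) = 5.
Enumerate all 2^9 = 512 subsets.
Count subsets with r(E)-r(A)=1 and |A|-r(A)=2: 17.

17


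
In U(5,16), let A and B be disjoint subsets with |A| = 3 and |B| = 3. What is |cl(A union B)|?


|A union B| = 3 + 3 = 6 (disjoint).
In U(5,16), cl(S) = S if |S| < 5, else cl(S) = E.
Since 6 >= 5, cl(A union B) = E.
|cl(A union B)| = 16.

16


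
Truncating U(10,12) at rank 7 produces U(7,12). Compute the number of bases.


Truncating U(10,12) to rank 7 gives U(7,12).
Bases of U(7,12) are all 7-element subsets of 12 elements.
Number of bases = C(12,7) = 12! / (7! * 5!) = 792.

792


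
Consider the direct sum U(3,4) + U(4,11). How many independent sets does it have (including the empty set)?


For a direct sum, |I(M1+M2)| = |I(M1)| * |I(M2)|.
|I(U(3,4))| = sum C(4,k) for k=0..3 = 15.
|I(U(4,11))| = sum C(11,k) for k=0..4 = 562.
Total = 15 * 562 = 8430.

8430


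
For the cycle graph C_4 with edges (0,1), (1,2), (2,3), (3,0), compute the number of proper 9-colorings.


P(C_4, k) = (k-1)^4 + (-1)^4*(k-1).
P(9) = (8)^4 + 8
= 4096 + 8 = 4104.

4104


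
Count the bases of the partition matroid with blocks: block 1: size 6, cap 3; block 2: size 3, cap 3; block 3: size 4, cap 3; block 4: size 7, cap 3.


A basis picks exactly ci elements from block i.
Number of bases = product of C(|Si|, ci).
= C(6,3) * C(3,3) * C(4,3) * C(7,3)
= 20 * 1 * 4 * 35
= 2800.

2800


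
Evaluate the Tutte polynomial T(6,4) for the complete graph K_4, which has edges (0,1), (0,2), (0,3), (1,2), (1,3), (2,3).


T(K_4; x,y) = x^3 + 3x^2 + 4xy + 2x + y^3 + 3y^2 + 2y.
Substituting x=6, y=4:
= 216 + 108 + 96 + 12 + 64 + 48 + 8
= 552.

552


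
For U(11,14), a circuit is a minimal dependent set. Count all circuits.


In U(11,14), circuits are the (12)-element subsets.
Any set of 12 elements is dependent, and removing any one element gives
an independent set of size 11, so it is a minimal dependent set.
Number of circuits = (14 choose 12) = 91.

91


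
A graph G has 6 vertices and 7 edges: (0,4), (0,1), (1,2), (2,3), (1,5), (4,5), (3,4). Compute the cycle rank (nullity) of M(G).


Cycle rank (nullity) = |E| - r(M) = |E| - (|V| - c).
|E| = 7, |V| = 6, c = 1.
Nullity = 7 - (6 - 1) = 7 - 5 = 2.

2


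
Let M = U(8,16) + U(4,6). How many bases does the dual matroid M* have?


(M1+M2)* = M1* + M2*.
M1* = U(8,16), bases: C(16,8) = 12870.
M2* = U(2,6), bases: C(6,2) = 15.
|B(M*)| = 12870 * 15 = 193050.

193050


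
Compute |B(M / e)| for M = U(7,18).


Contracting e from U(7,18) gives U(6,17).
Bases of U(6,17) = C(17,6) = 17! / (6! * 11!) = 12376.

12376


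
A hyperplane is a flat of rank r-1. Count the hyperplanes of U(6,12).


Hyperplanes of U(6,12) are flats of rank 5.
In a uniform matroid, these are exactly the (5)-element subsets.
Count = (12 choose 5) = 792.

792


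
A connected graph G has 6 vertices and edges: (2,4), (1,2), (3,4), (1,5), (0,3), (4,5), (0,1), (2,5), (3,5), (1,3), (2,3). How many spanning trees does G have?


By Kirchhoff's matrix tree theorem, the number of spanning trees equals
the determinant of any cofactor of the Laplacian matrix L.
G has 6 vertices and 11 edges.
Computing the (5 x 5) cofactor determinant gives 185.

185


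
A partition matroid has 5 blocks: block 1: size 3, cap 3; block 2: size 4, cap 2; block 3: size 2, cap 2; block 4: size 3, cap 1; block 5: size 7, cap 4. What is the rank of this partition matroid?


Rank of a partition matroid = sum of min(|Si|, ci) for each block.
= min(3,3) + min(4,2) + min(2,2) + min(3,1) + min(7,4)
= 3 + 2 + 2 + 1 + 4
= 12.

12


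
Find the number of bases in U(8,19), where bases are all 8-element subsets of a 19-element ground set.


Bases of U(8,19) are all 8-element subsets of the 19-element ground set.
Number of bases = C(19,8).
C(19,8) = 19! / (8! * 11!) = 75582.

75582


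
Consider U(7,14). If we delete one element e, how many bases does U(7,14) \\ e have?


Deleting e from U(7,14) gives U(7,13) since n > r.
Bases of U(7,13) = (13 choose 7) = 1716.

1716


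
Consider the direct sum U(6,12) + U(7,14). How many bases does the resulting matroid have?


Bases of a direct sum M1 + M2: |B| = |B(M1)| * |B(M2)|.
|B(U(6,12))| = C(12,6) = 924.
|B(U(7,14))| = C(14,7) = 3432.
Total bases = 924 * 3432 = 3171168.

3171168


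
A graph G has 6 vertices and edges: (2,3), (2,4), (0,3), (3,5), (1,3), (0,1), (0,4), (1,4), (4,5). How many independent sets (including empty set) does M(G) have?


An independent set in a graphic matroid is an acyclic edge subset.
G has 6 vertices and 9 edges.
Enumerate all 2^9 = 512 subsets, checking for acyclicity.
Total independent sets = 300.

300


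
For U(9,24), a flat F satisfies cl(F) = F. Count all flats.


Flats of U(9,24): every subset of size < 9 is a flat, plus E itself.
Count = (24 choose 0) + (24 choose 1) + (24 choose 2) + (24 choose 3) + (24 choose 4) + (24 choose 5) + (24 choose 6) + (24 choose 7) + (24 choose 8) + 1
     = 1 + 24 + 276 + 2024 + 10626 + 42504 + 134596 + 346104 + 735471 + 1
     = 1271627.

1271627


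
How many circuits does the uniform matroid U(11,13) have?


In U(11,13), circuits are the (12)-element subsets.
Any set of 12 elements is dependent, and removing any one element gives
an independent set of size 11, so it is a minimal dependent set.
Number of circuits = (13 choose 12) = 13.

13


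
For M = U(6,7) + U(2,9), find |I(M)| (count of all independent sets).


For a direct sum, |I(M1+M2)| = |I(M1)| * |I(M2)|.
|I(U(6,7))| = sum C(7,k) for k=0..6 = 127.
|I(U(2,9))| = sum C(9,k) for k=0..2 = 46.
Total = 127 * 46 = 5842.

5842


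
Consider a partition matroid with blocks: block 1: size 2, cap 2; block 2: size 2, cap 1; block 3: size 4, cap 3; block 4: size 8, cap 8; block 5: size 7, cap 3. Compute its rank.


Rank of a partition matroid = sum of min(|Si|, ci) for each block.
= min(2,2) + min(2,1) + min(4,3) + min(8,8) + min(7,3)
= 2 + 1 + 3 + 8 + 3
= 17.

17


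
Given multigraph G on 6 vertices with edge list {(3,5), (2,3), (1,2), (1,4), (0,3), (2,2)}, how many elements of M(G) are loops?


In a graphic matroid, a loop is a self-loop edge (u,u) with rank 0.
Examining all 6 edges for self-loops...
Self-loops found: (2,2)
Number of loops = 1.

1


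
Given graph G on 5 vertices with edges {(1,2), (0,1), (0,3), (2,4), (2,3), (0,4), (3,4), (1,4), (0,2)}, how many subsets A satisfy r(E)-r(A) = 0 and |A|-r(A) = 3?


R(x,y) = sum over A in 2^E of x^(r(E)-r(A)) * y^(|A|-r(A)).
G has 5 vertices, 9 edges. r(E) = 4.
Enumerate all 2^9 = 512 subsets.
Count subsets with r(E)-r(A)=0 and |A|-r(A)=3: 36.

36


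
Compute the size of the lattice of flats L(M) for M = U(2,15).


Flats of U(2,15): every subset of size < 2 is a flat, plus E itself.
Count = (15 choose 0) + (15 choose 1) + 1
     = 1 + 15 + 1
     = 17.

17


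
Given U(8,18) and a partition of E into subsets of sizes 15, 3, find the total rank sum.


r(Ai) = min(|Ai|, 8) for each part.
Sum = min(15,8) + min(3,8)
    = 8 + 3
    = 11.

11


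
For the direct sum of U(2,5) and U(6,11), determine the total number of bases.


Bases of a direct sum M1 + M2: |B| = |B(M1)| * |B(M2)|.
|B(U(2,5))| = C(5,2) = 10.
|B(U(6,11))| = C(11,6) = 462.
Total bases = 10 * 462 = 4620.

4620


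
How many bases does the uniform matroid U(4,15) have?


Bases of U(4,15) are all 4-element subsets of the 15-element ground set.
Number of bases = C(15,4).
C(15,4) = (15 * 14 * 13 * 12) / (1 * 2 * 3 * 4) = 1365.

1365


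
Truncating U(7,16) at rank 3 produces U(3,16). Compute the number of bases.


Truncating U(7,16) to rank 3 gives U(3,16).
Bases of U(3,16) are all 3-element subsets of 16 elements.
Number of bases = C(16,3) = (16 * 15 * 14) / (1 * 2 * 3) = 560.

560


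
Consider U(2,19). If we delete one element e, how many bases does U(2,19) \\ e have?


Deleting e from U(2,19) gives U(2,18) since n > r.
Bases of U(2,18) = C(18,2) = 18! / (2! * 16!) = 153.

153


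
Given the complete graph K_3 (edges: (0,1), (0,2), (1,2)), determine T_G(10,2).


T(K_3; x,y) = x^2 + x + y.
T(10,2) = 100 + 10 + 2 = 112.

112


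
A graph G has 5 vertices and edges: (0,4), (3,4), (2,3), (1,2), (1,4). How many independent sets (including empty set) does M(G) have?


An independent set in a graphic matroid is an acyclic edge subset.
G has 5 vertices and 5 edges.
Enumerate all 2^5 = 32 subsets, checking for acyclicity.
Total independent sets = 30.

30


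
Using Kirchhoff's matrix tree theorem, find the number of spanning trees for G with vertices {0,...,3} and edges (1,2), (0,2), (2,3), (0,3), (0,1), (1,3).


By Kirchhoff's matrix tree theorem, the number of spanning trees equals
the determinant of any cofactor of the Laplacian matrix L.
G has 4 vertices and 6 edges.
Computing the (3 x 3) cofactor determinant gives 16.

16


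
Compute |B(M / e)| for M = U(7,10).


Contracting e from U(7,10) gives U(6,9).
Bases of U(6,9) = C(9,6) = 9! / (6! * 3!) = 84.

84


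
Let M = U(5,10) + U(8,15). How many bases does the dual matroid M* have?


(M1+M2)* = M1* + M2*.
M1* = U(5,10), bases: C(10,5) = 252.
M2* = U(7,15), bases: C(15,7) = 6435.
|B(M*)| = 252 * 6435 = 1621620.

1621620


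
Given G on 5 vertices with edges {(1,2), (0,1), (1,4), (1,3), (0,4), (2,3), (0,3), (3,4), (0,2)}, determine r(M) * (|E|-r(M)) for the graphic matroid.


r(M) = |V| - c = 5 - 1 = 4.
nullity = |E| - r(M) = 9 - 4 = 5.
Product = 4 * 5 = 20.

20


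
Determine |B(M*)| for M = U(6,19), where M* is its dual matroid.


The dual of U(r,n) is U(n-r, n) = U(13,19).
Bases of U(13,19) are all (13)-element subsets.
|B(M*)| = C(19,13) = 19! / (13! * 6!) = 27132.

27132


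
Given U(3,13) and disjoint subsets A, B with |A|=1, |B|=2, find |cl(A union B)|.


|A union B| = 1 + 2 = 3 (disjoint).
In U(3,13), cl(S) = S if |S| < 3, else cl(S) = E.
Since 3 >= 3, cl(A union B) = E.
|cl(A union B)| = 13.

13


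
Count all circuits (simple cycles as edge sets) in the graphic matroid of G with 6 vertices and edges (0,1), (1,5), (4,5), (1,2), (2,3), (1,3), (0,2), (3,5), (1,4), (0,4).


A circuit in a graphic matroid = edge set of a simple cycle.
G has 6 vertices and 10 edges.
Enumerating all minimal edge subsets forming cycles...
Total circuits found: 21.

21


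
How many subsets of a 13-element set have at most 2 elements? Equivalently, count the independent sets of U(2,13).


Independent sets of U(2,13) are all subsets of size <= 2.
Count = (13 choose 0) + (13 choose 1) + (13 choose 2)
     = 1 + 13 + 78
     = 92.

92


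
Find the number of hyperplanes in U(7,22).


Hyperplanes of U(7,22) are flats of rank 6.
In a uniform matroid, these are exactly the (6)-element subsets.
Count = C(22,6) = 22! / (6! * 16!) = 74613.

74613


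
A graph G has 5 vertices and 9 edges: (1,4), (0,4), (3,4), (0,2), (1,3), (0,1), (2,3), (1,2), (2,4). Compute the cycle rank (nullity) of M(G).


Cycle rank (nullity) = |E| - r(M) = |E| - (|V| - c).
|E| = 9, |V| = 5, c = 1.
Nullity = 9 - (5 - 1) = 9 - 4 = 5.

5


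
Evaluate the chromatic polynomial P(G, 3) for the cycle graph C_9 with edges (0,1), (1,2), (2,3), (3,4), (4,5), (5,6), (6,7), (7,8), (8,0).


P(C_9, k) = (k-1)^9 + (-1)^9*(k-1).
P(3) = (2)^9 - 2
= 512 - 2 = 510.

510


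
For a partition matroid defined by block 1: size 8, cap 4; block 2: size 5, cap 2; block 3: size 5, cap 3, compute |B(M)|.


A basis picks exactly ci elements from block i.
Number of bases = product of C(|Si|, ci).
= C(8,4) * C(5,2) * C(5,3)
= 70 * 10 * 10
= 7000.

7000


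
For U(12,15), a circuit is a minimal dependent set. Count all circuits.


In U(12,15), circuits are the (13)-element subsets.
Any set of 13 elements is dependent, and removing any one element gives
an independent set of size 12, so it is a minimal dependent set.
Number of circuits = (15 choose 13) = 105.

105


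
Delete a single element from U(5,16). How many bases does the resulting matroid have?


Deleting e from U(5,16) gives U(5,15) since n > r.
Bases of U(5,15) = C(15,5) = 15! / (5! * 10!) = 3003.

3003


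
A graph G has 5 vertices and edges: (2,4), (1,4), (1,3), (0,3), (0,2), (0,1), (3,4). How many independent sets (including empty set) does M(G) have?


An independent set in a graphic matroid is an acyclic edge subset.
G has 5 vertices and 7 edges.
Enumerate all 2^7 = 128 subsets, checking for acyclicity.
Total independent sets = 86.

86


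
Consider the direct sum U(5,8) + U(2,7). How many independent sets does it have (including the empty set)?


For a direct sum, |I(M1+M2)| = |I(M1)| * |I(M2)|.
|I(U(5,8))| = sum C(8,k) for k=0..5 = 219.
|I(U(2,7))| = sum C(7,k) for k=0..2 = 29.
Total = 219 * 29 = 6351.

6351


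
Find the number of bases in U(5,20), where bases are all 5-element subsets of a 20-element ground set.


Bases of U(5,20) are all 5-element subsets of the 20-element ground set.
Number of bases = C(20,5).
C(20,5) = 20! / (5! * 15!) = 15504.

15504


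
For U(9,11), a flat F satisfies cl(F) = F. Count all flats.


Flats of U(9,11): every subset of size < 9 is a flat, plus E itself.
Count = C(11,0) + C(11,1) + C(11,2) + C(11,3) + C(11,4) + C(11,5) + C(11,6) + C(11,7) + C(11,8) + 1
     = 1 + 11 + 55 + 165 + 330 + 462 + 462 + 330 + 165 + 1
     = 1982.

1982


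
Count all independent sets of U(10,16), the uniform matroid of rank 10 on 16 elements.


Independent sets of U(10,16) are all subsets of size <= 10.
Count = C(16,0) + C(16,1) + C(16,2) + C(16,3) + C(16,4) + C(16,5) + C(16,6) + C(16,7) + C(16,8) + C(16,9) + C(16,10)
     = 1 + 16 + 120 + 560 + 1820 + 4368 + 8008 + 11440 + 12870 + 11440 + 8008
     = 58651.

58651


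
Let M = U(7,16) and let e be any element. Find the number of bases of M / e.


Contracting e from U(7,16) gives U(6,15).
Bases of U(6,15) = C(15,6) = 15! / (6! * 9!) = 5005.

5005


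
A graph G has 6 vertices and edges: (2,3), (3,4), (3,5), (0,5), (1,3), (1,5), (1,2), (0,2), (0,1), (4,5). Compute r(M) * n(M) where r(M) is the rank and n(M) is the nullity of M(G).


r(M) = |V| - c = 6 - 1 = 5.
nullity = |E| - r(M) = 10 - 5 = 5.
Product = 5 * 5 = 25.

25


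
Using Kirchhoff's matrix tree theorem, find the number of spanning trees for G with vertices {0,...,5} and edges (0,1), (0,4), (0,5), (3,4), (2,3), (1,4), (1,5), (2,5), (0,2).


By Kirchhoff's matrix tree theorem, the number of spanning trees equals
the determinant of any cofactor of the Laplacian matrix L.
G has 6 vertices and 9 edges.
Computing the (5 x 5) cofactor determinant gives 66.

66


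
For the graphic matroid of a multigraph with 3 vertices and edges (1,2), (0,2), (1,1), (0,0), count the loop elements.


In a graphic matroid, a loop is a self-loop edge (u,u) with rank 0.
Examining all 4 edges for self-loops...
Self-loops found: (1,1), (0,0)
Number of loops = 2.

2


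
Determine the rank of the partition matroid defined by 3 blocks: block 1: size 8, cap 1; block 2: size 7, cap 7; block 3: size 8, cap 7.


Rank of a partition matroid = sum of min(|Si|, ci) for each block.
= min(8,1) + min(7,7) + min(8,7)
= 1 + 7 + 7
= 15.

15


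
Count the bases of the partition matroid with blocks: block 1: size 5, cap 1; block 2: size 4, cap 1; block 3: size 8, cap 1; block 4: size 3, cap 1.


A basis picks exactly ci elements from block i.
Number of bases = product of C(|Si|, ci).
= C(5,1) * C(4,1) * C(8,1) * C(3,1)
= 5 * 4 * 8 * 3
= 480.

480


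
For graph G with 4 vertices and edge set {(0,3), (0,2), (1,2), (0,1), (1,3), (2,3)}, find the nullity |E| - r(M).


Cycle rank (nullity) = |E| - r(M) = |E| - (|V| - c).
|E| = 6, |V| = 4, c = 1.
Nullity = 6 - (4 - 1) = 6 - 3 = 3.

3
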